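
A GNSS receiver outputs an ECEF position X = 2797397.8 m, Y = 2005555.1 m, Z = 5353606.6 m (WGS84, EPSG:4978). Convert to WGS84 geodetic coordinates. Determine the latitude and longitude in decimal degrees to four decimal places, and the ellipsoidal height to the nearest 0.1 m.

λ = atan2(Y, X) = 35.63810005°; p = √(X²+Y²) = 3442046.7 m.
Bowring's method on WGS84 (a = 6378137 m, b = 6356752.314 m) gives φ = 57.43619960°, h = 1667.072 m.

lat 57.4362°, lon 35.6381°, h 1667.1 m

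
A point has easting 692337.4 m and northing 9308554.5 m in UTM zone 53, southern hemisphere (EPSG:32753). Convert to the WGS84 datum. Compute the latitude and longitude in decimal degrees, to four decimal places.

Zone 53S: λ₀ = 135°, k₀ = 0.9996, false easting 500000 m, false northing 10000000 m.
Meridian distance M = (N − FN)/k₀ = -691722.2 m.
Inverse transverse Mercator on WGS84 gives φ = -6.25259973°, λ = 136.73849998°.

lat -6.2526°, lon 136.7385°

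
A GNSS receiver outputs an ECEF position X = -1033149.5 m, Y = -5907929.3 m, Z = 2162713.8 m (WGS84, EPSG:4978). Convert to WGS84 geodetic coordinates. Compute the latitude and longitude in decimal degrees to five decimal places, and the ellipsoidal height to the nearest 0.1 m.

lat 19.95230°, lon -99.91930°, h -58.9 m

λ = atan2(Y, X) = -99.91929963°; p = √(X²+Y²) = 5997585.1 m.
Bowring's method on WGS84 (a = 6378137 m, b = 6356752.314 m) gives φ = 19.95229975°, h = -58.870 m.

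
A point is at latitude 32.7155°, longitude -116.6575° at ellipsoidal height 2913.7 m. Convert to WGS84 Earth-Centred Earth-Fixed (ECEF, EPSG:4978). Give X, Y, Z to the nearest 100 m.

WGS84: a = 6378137 m, e² = 0.006694380; N(φ) = a/√(1−e²sin²φ) = 6384382.276 m.
X = (N+h)·cosφ·cosλ = -2411098.509 m; Y = (N+h)·cosφ·sinλ = -4802807.597 m; Z = (N(1−e²)+h)·sinφ = 3429029.450 m.

X -2411100 m, Y -4802800 m, Z 3429000 m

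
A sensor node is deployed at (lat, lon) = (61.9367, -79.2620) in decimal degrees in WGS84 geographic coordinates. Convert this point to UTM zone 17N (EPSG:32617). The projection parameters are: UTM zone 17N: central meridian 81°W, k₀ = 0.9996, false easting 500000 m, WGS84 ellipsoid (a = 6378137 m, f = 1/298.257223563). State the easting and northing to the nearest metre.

E 591213 m, N 6868349 m

Zone 17 central meridian λ₀ = 6×17 − 183 = -81°; Δλ = +1.7380°.
Transverse Mercator on WGS84 with k₀ = 0.9996 gives E = 591212.739 m, N = 6868349.398 m.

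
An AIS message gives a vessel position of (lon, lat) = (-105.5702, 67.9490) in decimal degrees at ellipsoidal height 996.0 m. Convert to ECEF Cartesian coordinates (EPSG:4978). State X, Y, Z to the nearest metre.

X -644700 m, Y -2313702 m, Z 5889883 m

WGS84: a = 6378137 m, e² = 0.006694380; N(φ) = a/√(1−e²sin²φ) = 6396556.222 m.
X = (N+h)·cosφ·cosλ = -644700.227 m; Y = (N+h)·cosφ·sinλ = -2313702.064 m; Z = (N(1−e²)+h)·sinφ = 5889882.928 m.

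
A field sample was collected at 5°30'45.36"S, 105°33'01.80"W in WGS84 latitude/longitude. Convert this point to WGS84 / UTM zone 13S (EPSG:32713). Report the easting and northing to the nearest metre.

E 439024 m, N 9390645 m

Zone 13 central meridian λ₀ = 6×13 − 183 = -105°; Δλ = -0.5505°.
Transverse Mercator on WGS84 with k₀ = 0.9996 gives E = 439023.629 m, N = 9390645.082 m.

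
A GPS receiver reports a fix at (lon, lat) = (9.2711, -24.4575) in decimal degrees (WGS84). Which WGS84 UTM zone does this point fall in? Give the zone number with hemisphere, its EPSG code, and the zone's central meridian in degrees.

UTM zone = ⌊(λ + 180)/6⌋ + 1; 9.2711° ∈ [6°, 12°) → zone 32.
Hemisphere: S (φ < 0).
Central meridian λ₀ = 6×32 − 183 = 9°.
EPSG code: 32732.

Zone 32S (EPSG:32732), central meridian 9°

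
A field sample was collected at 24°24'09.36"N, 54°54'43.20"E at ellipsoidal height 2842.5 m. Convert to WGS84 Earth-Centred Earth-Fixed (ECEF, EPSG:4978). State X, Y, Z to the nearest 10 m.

WGS84: a = 6378137 m, e² = 0.006694380; N(φ) = a/√(1−e²sin²φ) = 6381784.146 m.
X = (N+h)·cosφ·cosλ = 3342231.072 m; Y = (N+h)·cosφ·sinλ = 4757631.573 m; Z = (N(1−e²)+h)·sinφ = 2620130.946 m.

X 3342230 m, Y 4757630 m, Z 2620130 m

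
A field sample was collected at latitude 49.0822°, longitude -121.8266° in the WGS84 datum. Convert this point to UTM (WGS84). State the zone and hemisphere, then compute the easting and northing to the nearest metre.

Zone 10N: E 585683 m, N 5437257 m

Longitude -121.8266° lies in the 6° band [-126°, -120°), giving zone 10; latitude is north of the equator, so 10N.
Zone 10 central meridian λ₀ = 6×10 − 183 = -123°; Δλ = +1.1734°.
Transverse Mercator on WGS84 with k₀ = 0.9996 gives E = 585683.270 m, N = 5437256.669 m.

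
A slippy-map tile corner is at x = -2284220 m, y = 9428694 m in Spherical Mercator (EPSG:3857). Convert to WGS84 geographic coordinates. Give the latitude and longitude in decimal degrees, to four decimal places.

R = 6378137 m. λ = x/R = -20.51949738°.
φ = 2·arctan(exp(y/R)) − 90° = 2·arctan(4.38541) − 90° = 64.30909841°.

lat 64.3091°, lon -20.5195°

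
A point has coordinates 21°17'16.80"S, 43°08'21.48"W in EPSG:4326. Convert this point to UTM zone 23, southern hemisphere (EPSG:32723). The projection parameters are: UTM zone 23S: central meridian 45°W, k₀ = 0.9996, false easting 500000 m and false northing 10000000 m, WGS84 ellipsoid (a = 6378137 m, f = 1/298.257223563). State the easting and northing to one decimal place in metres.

E 693032.1 m, N 7644839.8 m

Zone 23 central meridian λ₀ = 6×23 − 183 = -45°; Δλ = +1.8607°.
Transverse Mercator on WGS84 with k₀ = 0.9996 gives E = 693032.116 m, N = 7644839.834 m.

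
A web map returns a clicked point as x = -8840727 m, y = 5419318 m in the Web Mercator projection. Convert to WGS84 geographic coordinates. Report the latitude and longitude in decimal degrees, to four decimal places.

lat 43.7012°, lon -79.4176°

R = 6378137 m. λ = x/R = -79.41760187°.
φ = 2·arctan(exp(y/R)) − 90° = 2·arctan(2.33888) − 90° = 43.70119979°.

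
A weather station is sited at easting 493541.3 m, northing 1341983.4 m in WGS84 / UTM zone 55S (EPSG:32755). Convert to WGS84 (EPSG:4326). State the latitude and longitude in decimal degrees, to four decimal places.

lat -77.9967°, lon 146.7218°

Zone 55S: λ₀ = 147°, k₀ = 0.9996, false easting 500000 m, false northing 10000000 m.
Meridian distance M = (N − FN)/k₀ = -8661481.2 m.
Inverse transverse Mercator on WGS84 gives φ = -77.99669963°, λ = 146.72179985°.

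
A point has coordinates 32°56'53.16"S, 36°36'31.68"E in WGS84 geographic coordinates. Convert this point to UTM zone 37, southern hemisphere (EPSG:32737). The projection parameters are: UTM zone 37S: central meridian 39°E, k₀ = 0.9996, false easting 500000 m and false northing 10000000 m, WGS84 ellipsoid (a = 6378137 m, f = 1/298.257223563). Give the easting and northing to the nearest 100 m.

E 276500 m, N 6351900 m

Zone 37 central meridian λ₀ = 6×37 − 183 = 39°; Δλ = -2.3912°.
Transverse Mercator on WGS84 with k₀ = 0.9996 gives E = 276466.662 m, N = 6351928.848 m.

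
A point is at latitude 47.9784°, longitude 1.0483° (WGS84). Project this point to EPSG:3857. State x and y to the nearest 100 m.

x 116700 m, y 6103300 m

Web Mercator is spherical with R = a = 6378137 m.
x = R·λ = 6378137 × 0.018296287 = 116696.222 m.
y = R·ln tan(π/4 + φ/2) = 6378137 × 0.956903578 = 6103262.117 m.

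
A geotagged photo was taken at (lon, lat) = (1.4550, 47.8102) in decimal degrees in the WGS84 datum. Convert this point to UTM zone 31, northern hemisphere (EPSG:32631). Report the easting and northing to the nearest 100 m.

Zone 31 central meridian λ₀ = 6×31 − 183 = 3°; Δλ = -1.5450°.
Transverse Mercator on WGS84 with k₀ = 0.9996 gives E = 384329.205 m, N = 5296360.736 m.

E 384300 m, N 5296400 m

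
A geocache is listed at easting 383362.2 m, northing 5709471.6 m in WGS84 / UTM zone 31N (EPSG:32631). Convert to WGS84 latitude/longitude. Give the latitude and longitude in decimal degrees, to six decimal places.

lat 51.524300°, lon 1.318700°

Zone 31N: λ₀ = 3°, k₀ = 0.9996, false easting 500000 m.
Meridian distance M = (N − FN)/k₀ = 5711756.3 m.
Inverse transverse Mercator on WGS84 gives φ = 51.52430023°, λ = 1.31870003°.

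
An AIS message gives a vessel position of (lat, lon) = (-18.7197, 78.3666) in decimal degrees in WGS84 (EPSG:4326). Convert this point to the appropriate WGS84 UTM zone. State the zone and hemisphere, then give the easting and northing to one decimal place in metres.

Longitude 78.3666° lies in the 6° band [78°, 84°), giving zone 44; latitude is south of the equator, so 44S.
Zone 44 central meridian λ₀ = 6×44 − 183 = 81°; Δλ = -2.6334°.
Transverse Mercator on WGS84 with k₀ = 0.9996 gives E = 222295.985 m, N = 7928137.454 m.

Zone 44S: E 222296.0 m, N 7928137.5 m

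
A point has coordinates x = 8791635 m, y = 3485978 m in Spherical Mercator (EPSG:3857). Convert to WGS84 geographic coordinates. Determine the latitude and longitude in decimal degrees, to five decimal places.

lat 29.86320°, lon 78.97660°

R = 6378137 m. λ = x/R = 78.97660093°.
φ = 2·arctan(exp(y/R)) − 90° = 2·arctan(1.72729) − 90° = 29.86320334°.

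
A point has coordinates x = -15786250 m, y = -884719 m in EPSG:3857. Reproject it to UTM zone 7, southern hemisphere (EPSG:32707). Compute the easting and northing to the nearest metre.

Web Mercator inverse (R = 6378137 m) → φ = -7.92220166°, λ = -141.81029654°.
UTM 7S forward: E = 410686.250 m, N = 9124215.809 m.

E 410686 m, N 9124216 m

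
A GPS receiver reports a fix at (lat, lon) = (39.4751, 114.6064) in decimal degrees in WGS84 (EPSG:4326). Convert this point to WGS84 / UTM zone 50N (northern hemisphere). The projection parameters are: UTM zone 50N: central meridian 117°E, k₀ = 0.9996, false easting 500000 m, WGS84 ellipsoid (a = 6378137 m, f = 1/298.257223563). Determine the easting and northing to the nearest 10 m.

E 294120 m, N 4372240 m

Zone 50 central meridian λ₀ = 6×50 − 183 = 117°; Δλ = -2.3936°.
Transverse Mercator on WGS84 with k₀ = 0.9996 gives E = 294115.612 m, N = 4372236.008 m.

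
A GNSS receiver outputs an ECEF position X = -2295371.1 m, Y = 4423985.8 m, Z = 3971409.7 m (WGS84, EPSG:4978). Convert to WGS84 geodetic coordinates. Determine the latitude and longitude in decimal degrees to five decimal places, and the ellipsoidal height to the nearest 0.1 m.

lat 38.73650°, lon 117.42240°, h 2985.1 m

λ = atan2(Y, X) = 117.42239938°; p = √(X²+Y²) = 4984012.3 m.
Bowring's method on WGS84 (a = 6378137 m, b = 6356752.314 m) gives φ = 38.73650016°, h = 2985.143 m.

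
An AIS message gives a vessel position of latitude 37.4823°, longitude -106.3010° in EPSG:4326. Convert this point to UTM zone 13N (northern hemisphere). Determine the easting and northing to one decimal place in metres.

Zone 13 central meridian λ₀ = 6×13 − 183 = -105°; Δλ = -1.3010°.
Transverse Mercator on WGS84 with k₀ = 0.9996 gives E = 384974.785 m, N = 4149172.413 m.

E 384974.8 m, N 4149172.4 m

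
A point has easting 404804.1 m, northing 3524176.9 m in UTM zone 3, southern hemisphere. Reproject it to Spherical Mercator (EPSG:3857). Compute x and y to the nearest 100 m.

Unproject from UTM 3S (λ₀ = -165°) → φ = -58.41279960°, λ = -166.62940075°.
Web Mercator (R = 6378137 m): x = -18549100.042 m, y = -8054538.396 m.

x -18549100 m, y -8054500 m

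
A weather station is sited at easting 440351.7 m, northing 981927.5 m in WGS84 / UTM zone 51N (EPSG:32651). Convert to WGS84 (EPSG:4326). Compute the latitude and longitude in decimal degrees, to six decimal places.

lat 8.882700°, lon 122.457500°

Zone 51N: λ₀ = 123°, k₀ = 0.9996, false easting 500000 m.
Meridian distance M = (N − FN)/k₀ = 982320.4 m.
Inverse transverse Mercator on WGS84 gives φ = 8.88270034°, λ = 122.45749979°.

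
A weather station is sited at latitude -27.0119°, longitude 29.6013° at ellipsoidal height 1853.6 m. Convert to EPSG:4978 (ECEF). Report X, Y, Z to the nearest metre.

X 4945570 m, Y 2809623 m, Z -2880232 m

WGS84: a = 6378137 m, e² = 0.006694380; N(φ) = a/√(1−e²sin²φ) = 6382545.306 m.
X = (N+h)·cosφ·cosλ = 4945570.341 m; Y = (N+h)·cosφ·sinλ = 2809623.401 m; Z = (N(1−e²)+h)·sinφ = -2880232.222 m.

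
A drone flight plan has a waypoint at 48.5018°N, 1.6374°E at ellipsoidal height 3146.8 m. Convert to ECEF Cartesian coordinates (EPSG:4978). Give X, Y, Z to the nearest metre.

WGS84: a = 6378137 m, e² = 0.006694380; N(φ) = a/√(1−e²sin²φ) = 6390146.804 m.
X = (N+h)·cosφ·cosλ = 4234444.355 m; Y = (N+h)·cosφ·sinλ = 121044.995 m; Z = (N(1−e²)+h)·sinφ = 4756387.134 m.

X 4234444 m, Y 121045 m, Z 4756387 m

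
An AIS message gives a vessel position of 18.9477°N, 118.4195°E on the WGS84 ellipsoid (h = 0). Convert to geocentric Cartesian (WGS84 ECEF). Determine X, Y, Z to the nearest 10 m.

WGS84: a = 6378137 m, e² = 0.006694380; N(φ) = a/√(1−e²sin²φ) = 6380389.070 m.
X = (N+h)·cosφ·cosλ = -2872041.633 m; Y = (N+h)·cosφ·sinλ = 5307411.694 m; Z = (N(1−e²)+h)·sinφ = 2057874.827 m.

X -2872040 m, Y 5307410 m, Z 2057870 m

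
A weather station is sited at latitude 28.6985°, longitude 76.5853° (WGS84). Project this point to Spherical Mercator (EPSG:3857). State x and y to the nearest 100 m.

x 8525400 m, y 3337300 m

Web Mercator is spherical with R = a = 6378137 m.
x = R·λ = 6378137 × 1.336665644 = 8525436.598 m.
y = R·ln tan(π/4 + φ/2) = 6378137 × 0.523244879 = 3337327.522 m.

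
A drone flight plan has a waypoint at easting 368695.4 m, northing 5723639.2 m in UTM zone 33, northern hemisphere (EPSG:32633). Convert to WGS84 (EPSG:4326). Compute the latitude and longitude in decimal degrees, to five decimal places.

Zone 33N: λ₀ = 15°, k₀ = 0.9996, false easting 500000 m.
Meridian distance M = (N − FN)/k₀ = 5725929.6 m.
Inverse transverse Mercator on WGS84 gives φ = 51.64840040°, λ = 13.10210066°.

lat 51.64840°, lon 13.10210°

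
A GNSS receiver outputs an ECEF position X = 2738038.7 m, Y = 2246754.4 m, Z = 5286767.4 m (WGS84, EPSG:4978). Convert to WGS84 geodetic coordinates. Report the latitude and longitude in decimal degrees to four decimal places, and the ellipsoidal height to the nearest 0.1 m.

λ = atan2(Y, X) = 39.37129996°; p = √(X²+Y²) = 3541858.4 m.
Bowring's method on WGS84 (a = 6378137 m, b = 6356752.314 m) gives φ = 56.35770023°, h = 188.292 m.

lat 56.3577°, lon 39.3713°, h 188.3 m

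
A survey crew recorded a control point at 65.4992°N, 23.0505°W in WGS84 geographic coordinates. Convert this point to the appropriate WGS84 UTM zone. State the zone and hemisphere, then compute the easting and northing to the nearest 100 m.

Longitude -23.0505° lies in the 6° band [-24°, -18°), giving zone 27; latitude is north of the equator, so 27N.
Zone 27 central meridian λ₀ = 6×27 − 183 = -21°; Δλ = -2.0505°.
Transverse Mercator on WGS84 with k₀ = 0.9996 gives E = 405126.769 m, N = 7265636.313 m.

Zone 27N: E 405100 m, N 7265600 m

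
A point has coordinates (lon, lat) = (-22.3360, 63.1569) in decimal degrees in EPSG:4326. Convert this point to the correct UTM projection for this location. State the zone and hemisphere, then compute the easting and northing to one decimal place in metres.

Zone 27N: E 432695.2 m, N 7003770.9 m

Longitude -22.3360° lies in the 6° band [-24°, -18°), giving zone 27; latitude is north of the equator, so 27N.
Zone 27 central meridian λ₀ = 6×27 − 183 = -21°; Δλ = -1.3360°.
Transverse Mercator on WGS84 with k₀ = 0.9996 gives E = 432695.249 m, N = 7003770.933 m.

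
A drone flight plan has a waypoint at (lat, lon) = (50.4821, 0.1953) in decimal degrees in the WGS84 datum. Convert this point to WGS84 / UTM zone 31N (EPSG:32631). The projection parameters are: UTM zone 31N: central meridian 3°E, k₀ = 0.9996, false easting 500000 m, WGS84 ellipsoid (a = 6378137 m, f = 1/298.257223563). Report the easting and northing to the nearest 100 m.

E 301000 m, N 5596000 m

Zone 31 central meridian λ₀ = 6×31 − 183 = 3°; Δλ = -2.8047°.
Transverse Mercator on WGS84 with k₀ = 0.9996 gives E = 301027.583 m, N = 5595993.210 m.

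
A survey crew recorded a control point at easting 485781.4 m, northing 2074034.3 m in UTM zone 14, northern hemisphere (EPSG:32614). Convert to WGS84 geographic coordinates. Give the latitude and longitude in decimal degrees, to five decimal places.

lat 18.75780°, lon -99.13490°

Zone 14N: λ₀ = -99°, k₀ = 0.9996, false easting 500000 m.
Meridian distance M = (N − FN)/k₀ = 2074864.2 m.
Inverse transverse Mercator on WGS84 gives φ = 18.75780011°, λ = -99.13489965°.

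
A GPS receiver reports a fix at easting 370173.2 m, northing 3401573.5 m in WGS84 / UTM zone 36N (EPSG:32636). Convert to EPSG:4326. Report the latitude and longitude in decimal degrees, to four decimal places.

lat 30.7400°, lon 31.6438°

Zone 36N: λ₀ = 33°, k₀ = 0.9996, false easting 500000 m.
Meridian distance M = (N − FN)/k₀ = 3402934.7 m.
Inverse transverse Mercator on WGS84 gives φ = 30.74000044°, λ = 31.64380050°.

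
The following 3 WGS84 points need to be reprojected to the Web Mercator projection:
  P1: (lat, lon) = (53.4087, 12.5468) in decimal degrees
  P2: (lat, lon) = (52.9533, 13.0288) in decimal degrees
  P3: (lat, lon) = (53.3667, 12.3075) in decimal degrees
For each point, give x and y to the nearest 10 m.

Web Mercator: x = R·λ, y = R·ln tan(π/4+φ/2), R = 6378137 m.
P1 (53.4087°, 12.5468°) → (1396703.387, 7058957.090) m.
P2 (52.9533°, 13.0288°) → (1450359.382, 6974364.352) m.
P3 (53.3667°, 12.3075°) → (1370064.633, 7051117.652) m.

P1: x 1396700 m, y 7058960 m; P2: x 1450360 m, y 6974360 m; P3: x 1370060 m, y 7051120 m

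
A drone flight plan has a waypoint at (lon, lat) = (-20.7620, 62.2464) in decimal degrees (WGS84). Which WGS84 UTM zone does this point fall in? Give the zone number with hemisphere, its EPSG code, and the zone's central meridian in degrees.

Zone 27N (EPSG:32627), central meridian -21°

UTM zone = ⌊(λ + 180)/6⌋ + 1; -20.7620° ∈ [-24°, -18°) → zone 27.
Hemisphere: N (φ ≥ 0).
Central meridian λ₀ = 6×27 − 183 = -21°.
EPSG code: 32627.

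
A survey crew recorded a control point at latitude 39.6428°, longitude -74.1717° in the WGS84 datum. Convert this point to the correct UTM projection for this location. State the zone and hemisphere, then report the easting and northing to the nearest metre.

Zone 18N: E 571071 m, N 4388441 m

Longitude -74.1717° lies in the 6° band [-78°, -72°), giving zone 18; latitude is north of the equator, so 18N.
Zone 18 central meridian λ₀ = 6×18 − 183 = -75°; Δλ = +0.8283°.
Transverse Mercator on WGS84 with k₀ = 0.9996 gives E = 571070.930 m, N = 4388440.503 m.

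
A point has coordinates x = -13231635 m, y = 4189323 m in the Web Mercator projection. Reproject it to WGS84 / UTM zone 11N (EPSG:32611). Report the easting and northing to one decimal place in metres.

Web Mercator inverse (R = 6378137 m) → φ = 35.18700129°, λ = -118.86179954°.
UTM 11N forward: E = 330485.023 m, N = 3895368.519 m.

E 330485.0 m, N 3895368.5 m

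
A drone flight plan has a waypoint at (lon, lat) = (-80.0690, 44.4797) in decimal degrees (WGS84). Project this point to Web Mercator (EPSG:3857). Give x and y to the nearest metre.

x -8913240 m, y 5539979 m

Web Mercator is spherical with R = a = 6378137 m.
x = R·λ = 6378137 × -1.397467679 = -8913240.308 m.
y = R·ln tan(π/4 + φ/2) = 6378137 × 0.868588972 = 5539979.463 m.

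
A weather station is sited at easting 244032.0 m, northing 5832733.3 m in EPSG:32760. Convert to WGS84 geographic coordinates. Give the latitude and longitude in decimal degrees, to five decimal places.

Zone 60S: λ₀ = 177°, k₀ = 0.9996, false easting 500000 m, false northing 10000000 m.
Meridian distance M = (N − FN)/k₀ = -4168934.3 m.
Inverse transverse Mercator on WGS84 gives φ = -37.61690031°, λ = 174.09990010°.

lat -37.61690°, lon 174.09990°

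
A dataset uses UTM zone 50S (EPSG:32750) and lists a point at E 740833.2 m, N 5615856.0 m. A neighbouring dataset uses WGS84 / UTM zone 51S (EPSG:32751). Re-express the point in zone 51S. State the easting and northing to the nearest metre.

UTM 50S → geographic: φ = -39.57320011°, λ = 119.80380010°.
UTM 51S (λ₀ = 123°) forward: E = 225455.273 m, N = 5614730.458 m.

E 225455 m, N 5614730 m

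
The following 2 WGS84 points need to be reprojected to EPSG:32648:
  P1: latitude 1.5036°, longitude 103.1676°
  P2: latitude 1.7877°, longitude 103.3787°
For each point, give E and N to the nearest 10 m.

UTM zone 48N: λ₀ = 105°, k₀ = 0.9996.
P1 (1.5036°, 103.1676°) → (296134.554, 166278.923) m.
P2 (1.7877°, 103.3787°) → (319652.940, 197674.825) m.

P1: E 296130 m, N 166280 m; P2: E 319650 m, N 197670 m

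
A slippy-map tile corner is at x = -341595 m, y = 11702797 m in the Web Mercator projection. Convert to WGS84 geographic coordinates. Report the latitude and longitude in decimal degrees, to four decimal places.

lat 71.8596°, lon -3.0686°

R = 6378137 m. λ = x/R = -3.06860009°.
φ = 2·arctan(exp(y/R)) − 90° = 2·arctan(6.26407) − 90° = 71.85960002°.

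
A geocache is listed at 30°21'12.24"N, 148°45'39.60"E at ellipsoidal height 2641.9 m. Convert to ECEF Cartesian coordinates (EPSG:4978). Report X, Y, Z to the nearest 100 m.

WGS84: a = 6378137 m, e² = 0.006694380; N(φ) = a/√(1−e²sin²φ) = 6383595.650 m.
X = (N+h)·cosφ·cosλ = -4711834.507 m; Y = (N+h)·cosφ·sinλ = 2857973.806 m; Z = (N(1−e²)+h)·sinφ = 3205575.825 m.

X -4711800 m, Y 2858000 m, Z 3205600 m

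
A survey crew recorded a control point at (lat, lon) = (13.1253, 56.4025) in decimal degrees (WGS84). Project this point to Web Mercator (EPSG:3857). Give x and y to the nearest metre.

x 6278698 m, y 1474051 m

Web Mercator is spherical with R = a = 6378137 m.
x = R·λ = 6378137 × 0.984409331 = 6278697.579 m.
y = R·ln tan(π/4 + φ/2) = 6378137 × 0.231109982 = 1474051.129 m.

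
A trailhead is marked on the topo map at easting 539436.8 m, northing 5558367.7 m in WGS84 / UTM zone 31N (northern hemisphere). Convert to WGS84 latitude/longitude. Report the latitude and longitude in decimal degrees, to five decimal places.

Zone 31N: λ₀ = 3°, k₀ = 0.9996, false easting 500000 m.
Meridian distance M = (N − FN)/k₀ = 5560591.9 m.
Inverse transverse Mercator on WGS84 gives φ = 50.17619994°, λ = 3.55230049°.

lat 50.17620°, lon 3.55230°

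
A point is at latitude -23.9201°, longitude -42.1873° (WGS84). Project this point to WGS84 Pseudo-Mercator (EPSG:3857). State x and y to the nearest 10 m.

x -4696270 m, y -2743670 m

Web Mercator is spherical with R = a = 6378137 m.
x = R·λ = 6378137 × -0.736307288 = -4696268.754 m.
y = R·ln tan(π/4 + φ/2) = 6378137 × -0.430168710 = -2743674.965 m.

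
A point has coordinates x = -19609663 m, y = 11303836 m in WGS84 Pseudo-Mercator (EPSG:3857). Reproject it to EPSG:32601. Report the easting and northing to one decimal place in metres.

Web Mercator inverse (R = 6378137 m) → φ = 70.71000127°, λ = -176.15659989°.
UTM 1N forward: E = 531095.074 m, N = 7845269.802 m.

E 531095.1 m, N 7845269.8 m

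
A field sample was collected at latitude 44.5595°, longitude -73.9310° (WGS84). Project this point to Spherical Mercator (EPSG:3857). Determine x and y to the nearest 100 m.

Web Mercator is spherical with R = a = 6378137 m.
x = R·λ = 6378137 × -1.290339369 = -8229961.274 m.
y = R·ln tan(π/4 + φ/2) = 6378137 × 0.870542342 = 5552438.320 m.

x -8230000 m, y 5552400 m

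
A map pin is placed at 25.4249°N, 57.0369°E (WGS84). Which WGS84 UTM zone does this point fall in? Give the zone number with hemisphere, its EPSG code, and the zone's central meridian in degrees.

UTM zone = ⌊(λ + 180)/6⌋ + 1; 57.0369° ∈ [54°, 60°) → zone 40.
Hemisphere: N (φ ≥ 0).
Central meridian λ₀ = 6×40 − 183 = 57°.
EPSG code: 32640.

Zone 40N (EPSG:32640), central meridian 57°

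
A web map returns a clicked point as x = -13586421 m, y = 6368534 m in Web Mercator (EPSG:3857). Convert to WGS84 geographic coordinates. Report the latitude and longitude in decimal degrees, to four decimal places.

lat 49.5490°, lon -122.0489°

R = 6378137 m. λ = x/R = -122.04889641°.
φ = 2·arctan(exp(y/R)) − 90° = 2·arctan(2.71419) − 90° = 49.54900082°.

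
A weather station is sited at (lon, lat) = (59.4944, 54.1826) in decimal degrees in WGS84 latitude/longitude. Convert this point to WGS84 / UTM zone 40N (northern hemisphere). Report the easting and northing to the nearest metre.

E 662774 m, N 6006712 m

Zone 40 central meridian λ₀ = 6×40 − 183 = 57°; Δλ = +2.4944°.
Transverse Mercator on WGS84 with k₀ = 0.9996 gives E = 662774.212 m, N = 6006712.058 m.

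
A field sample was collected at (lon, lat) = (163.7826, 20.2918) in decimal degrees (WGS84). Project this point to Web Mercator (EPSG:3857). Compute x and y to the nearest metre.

Web Mercator is spherical with R = a = 6378137 m.
x = R·λ = 6378137 × 2.858545627 = 18232195.633 m.
y = R·ln tan(π/4 + φ/2) = 6378137 × 0.361803277 = 2307630.870 m.

x 18232196 m, y 2307631 m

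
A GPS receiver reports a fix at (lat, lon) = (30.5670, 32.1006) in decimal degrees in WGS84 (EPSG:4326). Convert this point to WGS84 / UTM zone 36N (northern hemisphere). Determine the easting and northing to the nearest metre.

E 413751 m, N 3381961 m

Zone 36 central meridian λ₀ = 6×36 − 183 = 33°; Δλ = -0.8994°.
Transverse Mercator on WGS84 with k₀ = 0.9996 gives E = 413750.591 m, N = 3381960.542 m.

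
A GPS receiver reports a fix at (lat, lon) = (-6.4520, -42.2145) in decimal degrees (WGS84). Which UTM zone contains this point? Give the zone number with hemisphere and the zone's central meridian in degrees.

UTM zone = ⌊(λ + 180)/6⌋ + 1; -42.2145° ∈ [-48°, -42°) → zone 23.
Hemisphere: S (φ < 0).
Central meridian λ₀ = 6×23 − 183 = -45°.

Zone 23S, central meridian -45°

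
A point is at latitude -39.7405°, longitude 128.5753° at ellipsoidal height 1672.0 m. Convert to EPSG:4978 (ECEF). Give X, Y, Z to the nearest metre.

WGS84: a = 6378137 m, e² = 0.006694380; N(φ) = a/√(1−e²sin²φ) = 6386880.626 m.
X = (N+h)·cosφ·cosλ = -3063130.571 m; Y = (N+h)·cosφ·sinλ = 3840511.869 m; Z = (N(1−e²)+h)·sinφ = -4056940.720 m.

X -3063131 m, Y 3840512 m, Z -4056941 m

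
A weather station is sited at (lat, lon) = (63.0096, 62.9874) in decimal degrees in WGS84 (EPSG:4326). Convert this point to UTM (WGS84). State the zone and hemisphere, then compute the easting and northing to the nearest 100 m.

Longitude 62.9874° lies in the 6° band [60°, 66°), giving zone 41; latitude is north of the equator, so 41N.
Zone 41 central meridian λ₀ = 6×41 − 183 = 63°; Δλ = -0.0126°.
Transverse Mercator on WGS84 with k₀ = 0.9996 gives E = 499361.987 m, N = 6986658.882 m.

Zone 41N: E 499400 m, N 6986700 m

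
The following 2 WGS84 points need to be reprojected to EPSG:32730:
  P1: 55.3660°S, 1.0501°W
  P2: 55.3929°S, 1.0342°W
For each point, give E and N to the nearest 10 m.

P1: E 623590 m, N 3862750 m; P2: E 624510 m, N 3859730 m

UTM zone 30S: λ₀ = -3°, k₀ = 0.9996.
P1 (-55.3660°, -1.0501°) → (623585.842, 3862748.654) m.
P2 (-55.3929°, -1.0342°) → (624508.916, 3859727.345) m.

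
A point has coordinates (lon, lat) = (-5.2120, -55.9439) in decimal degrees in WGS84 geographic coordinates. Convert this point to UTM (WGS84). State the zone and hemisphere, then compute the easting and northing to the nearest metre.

Zone 30S: E 361855 m, N 3797954 m

Longitude -5.2120° lies in the 6° band [-6°, 0°), giving zone 30; latitude is south of the equator, so 30S.
Zone 30 central meridian λ₀ = 6×30 − 183 = -3°; Δλ = -2.2120°.
Transverse Mercator on WGS84 with k₀ = 0.9996 gives E = 361855.400 m, N = 3797954.420 m.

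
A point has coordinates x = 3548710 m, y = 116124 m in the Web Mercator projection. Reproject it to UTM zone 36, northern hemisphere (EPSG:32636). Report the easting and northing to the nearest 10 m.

E 375230 m, N 115320 m

Web Mercator inverse (R = 6378137 m) → φ = 1.04310201°, λ = 31.87860432°.
UTM 36N forward: E = 375229.263 m, N = 115316.472 m.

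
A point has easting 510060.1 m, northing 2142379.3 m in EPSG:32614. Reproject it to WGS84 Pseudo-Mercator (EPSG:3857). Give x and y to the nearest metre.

Unproject from UTM 14N (λ₀ = -99°) → φ = 19.37549968°, λ = -98.90420010°.
Web Mercator (R = 6378137 m): x = -11009965.193 m, y = 2199195.192 m.

x -11009965 m, y 2199195 m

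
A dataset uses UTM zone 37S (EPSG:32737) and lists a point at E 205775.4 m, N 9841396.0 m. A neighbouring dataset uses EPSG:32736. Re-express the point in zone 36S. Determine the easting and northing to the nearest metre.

UTM 37S → geographic: φ = -1.43339990°, λ = 36.35599972°.
UTM 36S (λ₀ = 33°) forward: E = 873537.493 m, N = 9841292.018 m.

E 873537 m, N 9841292 m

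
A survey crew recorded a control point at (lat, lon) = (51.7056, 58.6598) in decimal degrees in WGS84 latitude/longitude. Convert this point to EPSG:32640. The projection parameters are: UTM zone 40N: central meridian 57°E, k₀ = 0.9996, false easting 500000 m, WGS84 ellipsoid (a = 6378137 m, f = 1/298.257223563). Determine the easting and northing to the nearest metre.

Zone 40 central meridian λ₀ = 6×40 − 183 = 57°; Δλ = +1.6598°.
Transverse Mercator on WGS84 with k₀ = 0.9996 gives E = 614688.421 m, N = 5729598.966 m.

E 614688 m, N 5729599 m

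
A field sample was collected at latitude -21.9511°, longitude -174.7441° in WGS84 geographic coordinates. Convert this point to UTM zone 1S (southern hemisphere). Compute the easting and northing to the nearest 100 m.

E 733000 m, N 7570900 m

Zone 1 central meridian λ₀ = 6×1 − 183 = -177°; Δλ = +2.2559°.
Transverse Mercator on WGS84 with k₀ = 0.9996 gives E = 732979.321 m, N = 7570870.444 m.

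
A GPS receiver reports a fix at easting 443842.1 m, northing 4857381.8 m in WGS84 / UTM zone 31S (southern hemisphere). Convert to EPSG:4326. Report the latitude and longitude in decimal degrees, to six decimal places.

Zone 31S: λ₀ = 3°, k₀ = 0.9996, false easting 500000 m, false northing 10000000 m.
Meridian distance M = (N − FN)/k₀ = -5144676.1 m.
Inverse transverse Mercator on WGS84 gives φ = -46.43480014°, λ = 2.26900061°.

lat -46.434800°, lon 2.269001°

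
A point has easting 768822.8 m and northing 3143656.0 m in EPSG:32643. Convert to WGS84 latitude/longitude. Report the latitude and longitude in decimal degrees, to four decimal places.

Zone 43N: λ₀ = 75°, k₀ = 0.9996, false easting 500000 m.
Meridian distance M = (N − FN)/k₀ = 3144914.0 m.
Inverse transverse Mercator on WGS84 gives φ = 28.39169957°, λ = 77.74349983°.

lat 28.3917°, lon 77.7435°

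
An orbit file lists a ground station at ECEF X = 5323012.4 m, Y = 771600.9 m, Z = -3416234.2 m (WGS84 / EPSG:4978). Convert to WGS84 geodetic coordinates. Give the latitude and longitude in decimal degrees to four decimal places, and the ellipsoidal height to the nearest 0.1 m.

λ = atan2(Y, X) = 8.24790034°; p = √(X²+Y²) = 5378645.6 m.
Bowring's method on WGS84 (a = 6378137 m, b = 6356752.314 m) gives φ = -32.59599987°, h = -116.863 m.

lat -32.5960°, lon 8.2479°, h -116.9 m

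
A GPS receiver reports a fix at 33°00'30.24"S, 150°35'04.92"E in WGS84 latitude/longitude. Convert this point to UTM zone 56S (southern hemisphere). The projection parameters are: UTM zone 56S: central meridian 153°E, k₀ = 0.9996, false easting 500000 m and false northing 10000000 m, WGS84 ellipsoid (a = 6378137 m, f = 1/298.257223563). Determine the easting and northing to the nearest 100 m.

E 274400 m, N 6345200 m

Zone 56 central meridian λ₀ = 6×56 − 183 = 153°; Δλ = -2.4153°.
Transverse Mercator on WGS84 with k₀ = 0.9996 gives E = 274366.745 m, N = 6345190.131 m.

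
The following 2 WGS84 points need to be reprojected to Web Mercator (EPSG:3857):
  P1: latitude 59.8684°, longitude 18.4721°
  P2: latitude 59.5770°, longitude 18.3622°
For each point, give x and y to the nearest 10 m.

Web Mercator: x = R·λ, y = R·ln tan(π/4+φ/2), R = 6378137 m.
P1 (59.8684°, 18.4721°) → (2056304.766, 8370496.700) m.
P2 (59.5770°, 18.3622°) → (2044070.754, 8306157.804) m.

P1: x 2056300 m, y 8370500 m; P2: x 2044070 m, y 8306160 m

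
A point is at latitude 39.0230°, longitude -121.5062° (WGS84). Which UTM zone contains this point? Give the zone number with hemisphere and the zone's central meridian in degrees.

UTM zone = ⌊(λ + 180)/6⌋ + 1; -121.5062° ∈ [-126°, -120°) → zone 10.
Hemisphere: N (φ ≥ 0).
Central meridian λ₀ = 6×10 − 183 = -123°.

Zone 10N, central meridian -123°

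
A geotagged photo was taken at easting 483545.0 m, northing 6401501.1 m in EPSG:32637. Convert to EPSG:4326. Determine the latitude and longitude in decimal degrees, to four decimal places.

Zone 37N: λ₀ = 39°, k₀ = 0.9996, false easting 500000 m.
Meridian distance M = (N − FN)/k₀ = 6404062.7 m.
Inverse transverse Mercator on WGS84 gives φ = 57.75530036°, λ = 38.72350019°.

lat 57.7553°, lon 38.7235°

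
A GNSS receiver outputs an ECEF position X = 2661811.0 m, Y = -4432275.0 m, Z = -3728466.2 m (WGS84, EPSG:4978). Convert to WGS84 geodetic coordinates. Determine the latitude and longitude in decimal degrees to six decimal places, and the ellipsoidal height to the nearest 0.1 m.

lat -35.980100°, lon -59.013000°, h 3508.3 m

λ = atan2(Y, X) = -59.01299964°; p = √(X²+Y²) = 5170135.3 m.
Bowring's method on WGS84 (a = 6378137 m, b = 6356752.314 m) gives φ = -35.98009983°, h = 3508.298 m.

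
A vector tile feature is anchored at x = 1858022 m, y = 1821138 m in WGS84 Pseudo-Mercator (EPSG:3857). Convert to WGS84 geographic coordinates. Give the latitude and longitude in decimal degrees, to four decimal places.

R = 6378137 m. λ = x/R = 16.69089561°.
φ = 2·arctan(exp(y/R)) − 90° = 2·arctan(1.33046) − 90° = 16.14169777°.

lat 16.1417°, lon 16.6909°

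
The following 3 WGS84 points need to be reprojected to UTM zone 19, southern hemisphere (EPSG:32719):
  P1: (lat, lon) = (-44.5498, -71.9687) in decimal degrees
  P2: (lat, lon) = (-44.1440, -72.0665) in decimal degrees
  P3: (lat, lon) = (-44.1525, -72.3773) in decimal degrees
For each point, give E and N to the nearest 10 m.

UTM zone 19S: λ₀ = -69°, k₀ = 0.9996.
P1 (-44.5498°, -71.9687°) → (264194.212, 5062771.568) m.
P2 (-44.1440°, -72.0665°) → (254737.837, 5107559.876) m.
P3 (-44.1525°, -72.3773°) → (229917.663, 5105641.110) m.

P1: E 264190 m, N 5062770 m; P2: E 254740 m, N 5107560 m; P3: E 229920 m, N 5105640 m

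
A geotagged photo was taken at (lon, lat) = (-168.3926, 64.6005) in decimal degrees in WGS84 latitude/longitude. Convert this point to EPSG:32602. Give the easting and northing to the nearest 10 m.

E 624760 m, N 7166500 m

Zone 2 central meridian λ₀ = 6×2 − 183 = -171°; Δλ = +2.6074°.
Transverse Mercator on WGS84 with k₀ = 0.9996 gives E = 624762.332 m, N = 7166497.332 m.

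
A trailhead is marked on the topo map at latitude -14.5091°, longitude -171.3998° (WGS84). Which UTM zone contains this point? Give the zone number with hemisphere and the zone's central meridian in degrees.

Zone 2S, central meridian -171°

UTM zone = ⌊(λ + 180)/6⌋ + 1; -171.3998° ∈ [-174°, -168°) → zone 2.
Hemisphere: S (φ < 0).
Central meridian λ₀ = 6×2 − 183 = -171°.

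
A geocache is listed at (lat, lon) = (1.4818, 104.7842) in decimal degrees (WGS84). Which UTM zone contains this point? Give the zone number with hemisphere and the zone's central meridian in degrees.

Zone 48N, central meridian 105°

UTM zone = ⌊(λ + 180)/6⌋ + 1; 104.7842° ∈ [102°, 108°) → zone 48.
Hemisphere: N (φ ≥ 0).
Central meridian λ₀ = 6×48 − 183 = 105°.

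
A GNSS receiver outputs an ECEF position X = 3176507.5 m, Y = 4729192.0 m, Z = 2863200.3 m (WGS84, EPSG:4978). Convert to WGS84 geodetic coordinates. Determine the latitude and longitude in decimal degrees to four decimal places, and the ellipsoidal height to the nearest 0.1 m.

λ = atan2(Y, X) = 56.11150004°; p = √(X²+Y²) = 5696969.1 m.
Bowring's method on WGS84 (a = 6378137 m, b = 6356752.314 m) gives φ = 26.83799945°, h = 2192.423 m.

lat 26.8380°, lon 56.1115°, h 2192.4 m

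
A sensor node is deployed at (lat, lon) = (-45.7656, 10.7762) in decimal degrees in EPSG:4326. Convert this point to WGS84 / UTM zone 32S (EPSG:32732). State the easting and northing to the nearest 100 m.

Zone 32 central meridian λ₀ = 6×32 − 183 = 9°; Δλ = +1.7762°.
Transverse Mercator on WGS84 with k₀ = 0.9996 gives E = 638114.323 m, N = 4930461.303 m.

E 638100 m, N 4930500 m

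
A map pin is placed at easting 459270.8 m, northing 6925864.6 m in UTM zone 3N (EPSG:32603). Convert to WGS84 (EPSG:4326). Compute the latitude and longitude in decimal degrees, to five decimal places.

lat 62.46170°, lon -165.78960°

Zone 3N: λ₀ = -165°, k₀ = 0.9996, false easting 500000 m.
Meridian distance M = (N − FN)/k₀ = 6928636.1 m.
Inverse transverse Mercator on WGS84 gives φ = 62.46170025°, λ = -165.78960069°.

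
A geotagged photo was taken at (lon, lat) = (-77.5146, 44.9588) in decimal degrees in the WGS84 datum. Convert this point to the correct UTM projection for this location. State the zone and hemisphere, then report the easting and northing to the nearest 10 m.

Zone 18N: E 301670 m, N 4981450 m

Longitude -77.5146° lies in the 6° band [-78°, -72°), giving zone 18; latitude is north of the equator, so 18N.
Zone 18 central meridian λ₀ = 6×18 − 183 = -75°; Δλ = -2.5146°.
Transverse Mercator on WGS84 with k₀ = 0.9996 gives E = 301668.893 m, N = 4981449.857 m.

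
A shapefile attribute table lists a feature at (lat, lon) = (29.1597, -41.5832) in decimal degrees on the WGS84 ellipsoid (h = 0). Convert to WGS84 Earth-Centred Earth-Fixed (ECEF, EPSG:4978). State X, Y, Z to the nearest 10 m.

X 4169490 m, Y -3699660 m, Z 3089370 m

WGS84: a = 6378137 m, e² = 0.006694380; N(φ) = a/√(1−e²sin²φ) = 6383211.439 m.
X = (N+h)·cosφ·cosλ = 4169487.396 m; Y = (N+h)·cosφ·sinλ = -3699658.450 m; Z = (N(1−e²)+h)·sinφ = 3089370.587 m.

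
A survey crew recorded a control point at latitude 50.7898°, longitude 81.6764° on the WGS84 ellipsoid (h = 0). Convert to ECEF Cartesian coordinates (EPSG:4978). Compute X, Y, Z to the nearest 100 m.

X 584900 m, Y 3997600 m, Z 4918800 m

WGS84: a = 6378137 m, e² = 0.006694380; N(φ) = a/√(1−e²sin²φ) = 6390992.849 m.
X = (N+h)·cosφ·cosλ = 584871.173 m; Y = (N+h)·cosφ·sinλ = 3997618.153 m; Z = (N(1−e²)+h)·sinφ = 4918795.313 m.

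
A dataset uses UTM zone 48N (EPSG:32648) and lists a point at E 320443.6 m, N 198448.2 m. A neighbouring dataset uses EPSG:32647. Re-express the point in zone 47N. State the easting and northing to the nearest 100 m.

E 988300 m, N 199000 m

UTM 48N → geographic: φ = 1.79470040°, λ = 103.38579993°.
UTM 47N (λ₀ = 99°) forward: E = 988271.267 m, N = 198955.111 m.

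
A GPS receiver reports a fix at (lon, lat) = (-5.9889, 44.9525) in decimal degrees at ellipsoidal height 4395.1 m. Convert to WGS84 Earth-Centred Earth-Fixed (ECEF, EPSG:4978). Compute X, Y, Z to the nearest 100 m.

X 4499700 m, Y -472100 m, Z 4486700 m

WGS84: a = 6378137 m, e² = 0.006694380; N(φ) = a/√(1−e²sin²φ) = 6388820.502 m.
X = (N+h)·cosφ·cosλ = 4499738.566 m; Y = (N+h)·cosφ·sinλ = -472060.227 m; Z = (N(1−e²)+h)·sinφ = 4486719.459 m.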